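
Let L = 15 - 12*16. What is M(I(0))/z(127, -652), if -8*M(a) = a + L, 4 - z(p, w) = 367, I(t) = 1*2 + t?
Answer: -175/2904 ≈ -0.060262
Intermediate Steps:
L = -177 (L = 15 - 192 = -177)
I(t) = 2 + t
z(p, w) = -363 (z(p, w) = 4 - 1*367 = 4 - 367 = -363)
M(a) = 177/8 - a/8 (M(a) = -(a - 177)/8 = -(-177 + a)/8 = 177/8 - a/8)
M(I(0))/z(127, -652) = (177/8 - (2 + 0)/8)/(-363) = (177/8 - ⅛*2)*(-1/363) = (177/8 - ¼)*(-1/363) = (175/8)*(-1/363) = -175/2904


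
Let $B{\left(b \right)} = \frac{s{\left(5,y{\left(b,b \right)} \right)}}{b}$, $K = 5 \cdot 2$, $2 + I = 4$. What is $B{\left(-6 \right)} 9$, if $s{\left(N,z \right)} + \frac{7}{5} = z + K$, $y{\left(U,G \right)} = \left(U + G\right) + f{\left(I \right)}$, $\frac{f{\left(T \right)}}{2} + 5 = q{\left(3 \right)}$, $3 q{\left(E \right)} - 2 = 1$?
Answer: $\frac{171}{10} \approx 17.1$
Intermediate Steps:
$I = 2$ ($I = -2 + 4 = 2$)
$q{\left(E \right)} = 1$ ($q{\left(E \right)} = \frac{2}{3} + \frac{1}{3} \cdot 1 = \frac{2}{3} + \frac{1}{3} = 1$)
$K = 10$
$f{\left(T \right)} = -8$ ($f{\left(T \right)} = -10 + 2 \cdot 1 = -10 + 2 = -8$)
$y{\left(U,G \right)} = -8 + G + U$ ($y{\left(U,G \right)} = \left(U + G\right) - 8 = \left(G + U\right) - 8 = -8 + G + U$)
$s{\left(N,z \right)} = \frac{43}{5} + z$ ($s{\left(N,z \right)} = - \frac{7}{5} + \left(z + 10\right) = - \frac{7}{5} + \left(10 + z\right) = \frac{43}{5} + z$)
$B{\left(b \right)} = \frac{\frac{3}{5} + 2 b}{b}$ ($B{\left(b \right)} = \frac{\frac{43}{5} + \left(-8 + b + b\right)}{b} = \frac{\frac{43}{5} + \left(-8 + 2 b\right)}{b} = \frac{\frac{3}{5} + 2 b}{b}$)
$B{\left(-6 \right)} 9 = \left(2 + \frac{3}{5 \left(-6\right)}\right) 9 = \left(2 + \frac{3}{5} \left(- \frac{1}{6}\right)\right) 9 = \left(2 - \frac{1}{10}\right) 9 = \frac{19}{10} \cdot 9 = \frac{171}{10}$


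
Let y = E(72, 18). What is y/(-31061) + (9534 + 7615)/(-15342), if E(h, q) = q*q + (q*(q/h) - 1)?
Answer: -268844797/238268931 ≈ -1.1283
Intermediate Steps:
E(h, q) = -1 + q² + q²/h (E(h, q) = q² + (q²/h - 1) = q² + (-1 + q²/h) = -1 + q² + q²/h)
y = 655/2 (y = -1 + 18² + 18²/72 = -1 + 324 + (1/72)*324 = -1 + 324 + 9/2 = 655/2 ≈ 327.50)
y/(-31061) + (9534 + 7615)/(-15342) = (655/2)/(-31061) + (9534 + 7615)/(-15342) = (655/2)*(-1/31061) + 17149*(-1/15342) = -655/62122 - 17149/15342 = -268844797/238268931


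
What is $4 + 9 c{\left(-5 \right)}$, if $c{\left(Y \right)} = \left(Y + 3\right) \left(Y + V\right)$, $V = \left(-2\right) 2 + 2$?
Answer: $130$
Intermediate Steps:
$V = -2$ ($V = -4 + 2 = -2$)
$c{\left(Y \right)} = \left(-2 + Y\right) \left(3 + Y\right)$ ($c{\left(Y \right)} = \left(Y + 3\right) \left(Y - 2\right) = \left(3 + Y\right) \left(-2 + Y\right) = \left(-2 + Y\right) \left(3 + Y\right)$)
$4 + 9 c{\left(-5 \right)} = 4 + 9 \left(-6 - 5 + \left(-5\right)^{2}\right) = 4 + 9 \left(-6 - 5 + 25\right) = 4 + 9 \cdot 14 = 4 + 126 = 130$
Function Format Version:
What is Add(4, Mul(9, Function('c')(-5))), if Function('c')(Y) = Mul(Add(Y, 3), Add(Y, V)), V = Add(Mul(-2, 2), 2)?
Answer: 130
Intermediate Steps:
V = -2 (V = Add(-4, 2) = -2)
Function('c')(Y) = Mul(Add(-2, Y), Add(3, Y)) (Function('c')(Y) = Mul(Add(Y, 3), Add(Y, -2)) = Mul(Add(3, Y), Add(-2, Y)) = Mul(Add(-2, Y), Add(3, Y)))
Add(4, Mul(9, Function('c')(-5))) = Add(4, Mul(9, Add(-6, -5, Pow(-5, 2)))) = Add(4, Mul(9, Add(-6, -5, 25))) = Add(4, Mul(9, 14)) = Add(4, 126) = 130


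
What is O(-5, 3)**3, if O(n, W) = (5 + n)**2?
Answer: 0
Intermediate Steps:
O(-5, 3)**3 = ((5 - 5)**2)**3 = (0**2)**3 = 0**3 = 0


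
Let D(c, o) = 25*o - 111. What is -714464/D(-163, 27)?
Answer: -178616/141 ≈ -1266.8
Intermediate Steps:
D(c, o) = -111 + 25*o
-714464/D(-163, 27) = -714464/(-111 + 25*27) = -714464/(-111 + 675) = -714464/564 = -714464*1/564 = -178616/141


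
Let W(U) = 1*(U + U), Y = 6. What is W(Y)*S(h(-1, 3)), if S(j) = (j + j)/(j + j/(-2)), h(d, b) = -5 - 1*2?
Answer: 48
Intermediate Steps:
h(d, b) = -7 (h(d, b) = -5 - 2 = -7)
W(U) = 2*U (W(U) = 1*(2*U) = 2*U)
S(j) = 4 (S(j) = (2*j)/(j + j*(-½)) = (2*j)/(j - j/2) = (2*j)/((j/2)) = (2*j)*(2/j) = 4)
W(Y)*S(h(-1, 3)) = (2*6)*4 = 12*4 = 48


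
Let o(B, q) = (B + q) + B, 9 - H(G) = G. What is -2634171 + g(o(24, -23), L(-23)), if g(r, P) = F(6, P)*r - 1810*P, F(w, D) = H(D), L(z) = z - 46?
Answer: -2507331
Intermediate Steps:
H(G) = 9 - G
L(z) = -46 + z
F(w, D) = 9 - D
o(B, q) = q + 2*B
g(r, P) = -1810*P + r*(9 - P) (g(r, P) = (9 - P)*r - 1810*P = r*(9 - P) - 1810*P = -1810*P + r*(9 - P))
-2634171 + g(o(24, -23), L(-23)) = -2634171 + (-1810*(-46 - 23) - (-23 + 2*24)*(-9 + (-46 - 23))) = -2634171 + (-1810*(-69) - (-23 + 48)*(-9 - 69)) = -2634171 + (124890 - 1*25*(-78)) = -2634171 + (124890 + 1950) = -2634171 + 126840 = -2507331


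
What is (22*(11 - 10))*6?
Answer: 132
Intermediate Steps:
(22*(11 - 10))*6 = (22*1)*6 = 22*6 = 132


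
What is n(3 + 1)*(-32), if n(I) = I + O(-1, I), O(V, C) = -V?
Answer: -160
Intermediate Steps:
n(I) = 1 + I (n(I) = I - 1*(-1) = I + 1 = 1 + I)
n(3 + 1)*(-32) = (1 + (3 + 1))*(-32) = (1 + 4)*(-32) = 5*(-32) = -160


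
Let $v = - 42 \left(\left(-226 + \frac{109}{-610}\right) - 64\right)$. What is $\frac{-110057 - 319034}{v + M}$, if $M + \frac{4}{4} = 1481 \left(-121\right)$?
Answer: $\frac{10067135}{3918417} \approx 2.5692$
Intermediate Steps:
$M = -179202$ ($M = -1 + 1481 \left(-121\right) = -1 - 179201 = -179202$)
$v = \frac{3717189}{305}$ ($v = - 42 \left(\left(-226 + 109 \left(- \frac{1}{610}\right)\right) - 64\right) = - 42 \left(\left(-226 - \frac{109}{610}\right) - 64\right) = - 42 \left(- \frac{137969}{610} - 64\right) = \left(-42\right) \left(- \frac{177009}{610}\right) = \frac{3717189}{305} \approx 12188.0$)
$\frac{-110057 - 319034}{v + M} = \frac{-110057 - 319034}{\frac{3717189}{305} - 179202} = - \frac{429091}{- \frac{50939421}{305}} = \left(-429091\right) \left(- \frac{305}{50939421}\right) = \frac{10067135}{3918417}$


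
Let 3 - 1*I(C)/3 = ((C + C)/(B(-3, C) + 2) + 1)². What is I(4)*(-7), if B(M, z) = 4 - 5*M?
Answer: -482/21 ≈ -22.952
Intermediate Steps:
I(C) = 9 - 3*(1 + 2*C/21)² (I(C) = 9 - 3*((C + C)/((4 - 5*(-3)) + 2) + 1)² = 9 - 3*((2*C)/((4 + 15) + 2) + 1)² = 9 - 3*((2*C)/(19 + 2) + 1)² = 9 - 3*((2*C)/21 + 1)² = 9 - 3*((2*C)*(1/21) + 1)² = 9 - 3*(2*C/21 + 1)² = 9 - 3*(1 + 2*C/21)²)
I(4)*(-7) = (9 - (21 + 2*4)²/147)*(-7) = (9 - (21 + 8)²/147)*(-7) = (9 - 1/147*29²)*(-7) = (9 - 1/147*841)*(-7) = (9 - 841/147)*(-7) = (482/147)*(-7) = -482/21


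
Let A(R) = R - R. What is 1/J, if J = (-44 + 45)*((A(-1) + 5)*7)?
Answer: 1/35 ≈ 0.028571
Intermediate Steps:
A(R) = 0
J = 35 (J = (-44 + 45)*((0 + 5)*7) = 1*(5*7) = 1*35 = 35)
1/J = 1/35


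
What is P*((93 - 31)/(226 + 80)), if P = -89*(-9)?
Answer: 2759/17 ≈ 162.29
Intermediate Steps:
P = 801
P*((93 - 31)/(226 + 80)) = 801*((93 - 31)/(226 + 80)) = 801*(62/306) = 801*(62*(1/306)) = 801*(31/153) = 2759/17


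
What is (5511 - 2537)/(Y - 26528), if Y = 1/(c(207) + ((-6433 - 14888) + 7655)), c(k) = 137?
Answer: -40235246/358897313 ≈ -0.11211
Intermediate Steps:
Y = -1/13529 (Y = 1/(137 + ((-6433 - 14888) + 7655)) = 1/(137 + (-21321 + 7655)) = 1/(137 - 13666) = 1/(-13529) = -1/13529 ≈ -7.3915e-5)
(5511 - 2537)/(Y - 26528) = (5511 - 2537)/(-1/13529 - 26528) = 2974/(-358897313/13529) = 2974*(-13529/358897313) = -40235246/358897313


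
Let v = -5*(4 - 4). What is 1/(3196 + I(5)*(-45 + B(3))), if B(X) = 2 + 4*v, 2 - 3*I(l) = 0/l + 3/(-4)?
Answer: 12/37879 ≈ 0.00031680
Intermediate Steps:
v = 0 (v = -5*0 = 0)
I(l) = 11/12 (I(l) = 2/3 - (0/l + 3/(-4))/3 = 2/3 - (0 + 3*(-1/4))/3 = 2/3 - (0 - 3/4)/3 = 2/3 - 1/3*(-3/4) = 2/3 + 1/4 = 11/12)
B(X) = 2 (B(X) = 2 + 4*0 = 2 + 0 = 2)
1/(3196 + I(5)*(-45 + B(3))) = 1/(3196 + 11*(-45 + 2)/12) = 1/(3196 + (11/12)*(-43)) = 1/(3196 - 473/12) = 1/(37879/12) = 12/37879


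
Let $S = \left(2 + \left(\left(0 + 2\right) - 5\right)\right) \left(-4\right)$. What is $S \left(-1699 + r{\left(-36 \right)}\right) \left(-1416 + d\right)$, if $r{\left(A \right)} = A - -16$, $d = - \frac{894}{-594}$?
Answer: $\frac{106986740}{11} \approx 9.7261 \cdot 10^{6}$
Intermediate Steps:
$d = \frac{149}{99}$ ($d = \left(-894\right) \left(- \frac{1}{594}\right) = \frac{149}{99} \approx 1.5051$)
$r{\left(A \right)} = 16 + A$ ($r{\left(A \right)} = A + 16 = 16 + A$)
$S = 4$ ($S = \left(2 + \left(2 - 5\right)\right) \left(-4\right) = \left(2 - 3\right) \left(-4\right) = \left(-1\right) \left(-4\right) = 4$)
$S \left(-1699 + r{\left(-36 \right)}\right) \left(-1416 + d\right) = 4 \left(-1699 + \left(16 - 36\right)\right) \left(-1416 + \frac{149}{99}\right) = 4 \left(-1699 - 20\right) \left(- \frac{140035}{99}\right) = 4 \left(\left(-1719\right) \left(- \frac{140035}{99}\right)\right) = 4 \cdot \frac{26746685}{11} = \frac{106986740}{11}$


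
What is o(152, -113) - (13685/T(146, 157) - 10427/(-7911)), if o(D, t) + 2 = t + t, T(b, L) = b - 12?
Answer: -351356125/1060074 ≈ -331.44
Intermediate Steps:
T(b, L) = -12 + b
o(D, t) = -2 + 2*t (o(D, t) = -2 + (t + t) = -2 + 2*t)
o(152, -113) - (13685/T(146, 157) - 10427/(-7911)) = (-2 + 2*(-113)) - (13685/(-12 + 146) - 10427/(-7911)) = (-2 - 226) - (13685/134 - 10427*(-1/7911)) = -228 - (13685*(1/134) + 10427/7911) = -228 - (13685/134 + 10427/7911) = -228 - 1*109659253/1060074 = -228 - 109659253/1060074 = -351356125/1060074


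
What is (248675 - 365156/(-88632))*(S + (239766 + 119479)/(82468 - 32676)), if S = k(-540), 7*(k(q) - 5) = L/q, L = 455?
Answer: 89594778871109629/29788860672 ≈ 3.0077e+6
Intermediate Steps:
k(q) = 5 + 65/q (k(q) = 5 + (455/q)/7 = 5 + 65/q)
S = 527/108 (S = 5 + 65/(-540) = 5 + 65*(-1/540) = 5 - 13/108 = 527/108 ≈ 4.8796)
(248675 - 365156/(-88632))*(S + (239766 + 119479)/(82468 - 32676)) = (248675 - 365156/(-88632))*(527/108 + (239766 + 119479)/(82468 - 32676)) = (248675 - 365156*(-1/88632))*(527/108 + 359245/49792) = (248675 + 91289/22158)*(527/108 + 359245*(1/49792)) = 5510231939*(527/108 + 359245/49792)/22158 = (5510231939/22158)*(16259711/1344384) = 89594778871109629/29788860672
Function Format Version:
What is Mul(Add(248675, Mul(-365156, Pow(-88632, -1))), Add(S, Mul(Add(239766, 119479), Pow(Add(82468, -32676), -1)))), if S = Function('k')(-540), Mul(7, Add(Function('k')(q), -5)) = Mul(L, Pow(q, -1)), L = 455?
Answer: Rational(89594778871109629, 29788860672) ≈ 3.0077e+6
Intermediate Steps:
Function('k')(q) = Add(5, Mul(65, Pow(q, -1))) (Function('k')(q) = Add(5, Mul(Rational(1, 7), Mul(455, Pow(q, -1)))) = Add(5, Mul(65, Pow(q, -1))))
S = Rational(527, 108) (S = Add(5, Mul(65, Pow(-540, -1))) = Add(5, Mul(65, Rational(-1, 540))) = Add(5, Rational(-13, 108)) = Rational(527, 108) ≈ 4.8796)
Mul(Add(248675, Mul(-365156, Pow(-88632, -1))), Add(S, Mul(Add(239766, 119479), Pow(Add(82468, -32676), -1)))) = Mul(Add(248675, Mul(-365156, Pow(-88632, -1))), Add(Rational(527, 108), Mul(Add(239766, 119479), Pow(Add(82468, -32676), -1)))) = Mul(Add(248675, Mul(-365156, Rational(-1, 88632))), Add(Rational(527, 108), Mul(359245, Pow(49792, -1)))) = Mul(Add(248675, Rational(91289, 22158)), Add(Rational(527, 108), Mul(359245, Rational(1, 49792)))) = Mul(Rational(5510231939, 22158), Add(Rational(527, 108), Rational(359245, 49792))) = Mul(Rational(5510231939, 22158), Rational(16259711, 1344384)) = Rational(89594778871109629, 29788860672)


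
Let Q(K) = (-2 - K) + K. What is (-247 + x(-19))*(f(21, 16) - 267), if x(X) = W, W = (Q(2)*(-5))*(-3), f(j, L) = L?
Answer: 69527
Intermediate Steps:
Q(K) = -2
W = -30 (W = -2*(-5)*(-3) = 10*(-3) = -30)
x(X) = -30
(-247 + x(-19))*(f(21, 16) - 267) = (-247 - 30)*(16 - 267) = -277*(-251) = 69527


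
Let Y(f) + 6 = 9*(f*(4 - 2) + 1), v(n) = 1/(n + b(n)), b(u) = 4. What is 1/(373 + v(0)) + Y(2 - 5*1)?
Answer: -76139/1493 ≈ -50.997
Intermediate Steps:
v(n) = 1/(4 + n) (v(n) = 1/(n + 4) = 1/(4 + n))
Y(f) = 3 + 18*f (Y(f) = -6 + 9*(f*(4 - 2) + 1) = -6 + 9*(f*2 + 1) = -6 + 9*(2*f + 1) = -6 + 9*(1 + 2*f) = -6 + (9 + 18*f) = 3 + 18*f)
1/(373 + v(0)) + Y(2 - 5*1) = 1/(373 + 1/(4 + 0)) + (3 + 18*(2 - 5*1)) = 1/(373 + 1/4) + (3 + 18*(2 - 5)) = 1/(373 + ¼) + (3 + 18*(-3)) = 1/(1493/4) + (3 - 54) = 4/1493 - 51 = -76139/1493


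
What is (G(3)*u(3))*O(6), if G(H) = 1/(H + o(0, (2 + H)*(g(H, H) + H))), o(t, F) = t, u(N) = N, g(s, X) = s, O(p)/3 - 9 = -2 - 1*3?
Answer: 12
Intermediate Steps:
O(p) = 12 (O(p) = 27 + 3*(-2 - 1*3) = 27 + 3*(-2 - 3) = 27 + 3*(-5) = 27 - 15 = 12)
G(H) = 1/H (G(H) = 1/(H + 0) = 1/H)
(G(3)*u(3))*O(6) = (3/3)*12 = ((⅓)*3)*12 = 1*12 = 12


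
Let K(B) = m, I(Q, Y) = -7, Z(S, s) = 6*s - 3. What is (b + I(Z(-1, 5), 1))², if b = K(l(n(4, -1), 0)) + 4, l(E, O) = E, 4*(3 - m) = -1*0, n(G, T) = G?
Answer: 0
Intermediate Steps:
Z(S, s) = -3 + 6*s
m = 3 (m = 3 - (-1)*0/4 = 3 - ¼*0 = 3 + 0 = 3)
K(B) = 3
b = 7 (b = 3 + 4 = 7)
(b + I(Z(-1, 5), 1))² = (7 - 7)² = 0² = 0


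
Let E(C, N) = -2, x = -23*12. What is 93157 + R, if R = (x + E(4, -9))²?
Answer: 170441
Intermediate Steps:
x = -276
R = 77284 (R = (-276 - 2)² = (-278)² = 77284)
93157 + R = 93157 + 77284 = 170441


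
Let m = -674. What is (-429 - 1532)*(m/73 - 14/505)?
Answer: 669469712/36865 ≈ 18160.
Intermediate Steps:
(-429 - 1532)*(m/73 - 14/505) = (-429 - 1532)*(-674/73 - 14/505) = -1961*(-674*1/73 - 14*1/505) = -1961*(-674/73 - 14/505) = -1961*(-341392/36865) = 669469712/36865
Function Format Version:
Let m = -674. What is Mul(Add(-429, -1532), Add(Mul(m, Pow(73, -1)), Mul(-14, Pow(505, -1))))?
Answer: Rational(669469712, 36865) ≈ 18160.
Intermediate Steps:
Mul(Add(-429, -1532), Add(Mul(m, Pow(73, -1)), Mul(-14, Pow(505, -1)))) = Mul(Add(-429, -1532), Add(Mul(-674, Pow(73, -1)), Mul(-14, Pow(505, -1)))) = Mul(-1961, Add(Mul(-674, Rational(1, 73)), Mul(-14, Rational(1, 505)))) = Mul(-1961, Add(Rational(-674, 73), Rational(-14, 505))) = Mul(-1961, Rational(-341392, 36865)) = Rational(669469712, 36865)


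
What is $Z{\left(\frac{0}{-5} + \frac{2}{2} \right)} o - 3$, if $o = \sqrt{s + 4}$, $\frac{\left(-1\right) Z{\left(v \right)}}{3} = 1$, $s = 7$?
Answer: $-3 - 3 \sqrt{11} \approx -12.95$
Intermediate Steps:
$Z{\left(v \right)} = -3$ ($Z{\left(v \right)} = \left(-3\right) 1 = -3$)
$o = \sqrt{11}$ ($o = \sqrt{7 + 4} = \sqrt{11} \approx 3.3166$)
$Z{\left(\frac{0}{-5} + \frac{2}{2} \right)} o - 3 = - 3 \sqrt{11} - 3 = -3 - 3 \sqrt{11}$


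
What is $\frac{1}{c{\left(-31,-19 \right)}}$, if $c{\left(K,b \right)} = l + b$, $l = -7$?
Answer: $- \frac{1}{26} \approx -0.038462$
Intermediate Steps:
$c{\left(K,b \right)} = -7 + b$
$\frac{1}{c{\left(-31,-19 \right)}} = \frac{1}{-7 - 19} = \frac{1}{-26} = - \frac{1}{26}$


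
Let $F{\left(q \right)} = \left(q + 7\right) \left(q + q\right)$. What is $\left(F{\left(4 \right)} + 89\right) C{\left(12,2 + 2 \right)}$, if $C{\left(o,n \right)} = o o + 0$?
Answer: $25488$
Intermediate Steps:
$C{\left(o,n \right)} = o^{2}$ ($C{\left(o,n \right)} = o^{2} + 0 = o^{2}$)
$F{\left(q \right)} = 2 q \left(7 + q\right)$ ($F{\left(q \right)} = \left(7 + q\right) 2 q = 2 q \left(7 + q\right)$)
$\left(F{\left(4 \right)} + 89\right) C{\left(12,2 + 2 \right)} = \left(2 \cdot 4 \left(7 + 4\right) + 89\right) 12^{2} = \left(2 \cdot 4 \cdot 11 + 89\right) 144 = \left(88 + 89\right) 144 = 177 \cdot 144 = 25488$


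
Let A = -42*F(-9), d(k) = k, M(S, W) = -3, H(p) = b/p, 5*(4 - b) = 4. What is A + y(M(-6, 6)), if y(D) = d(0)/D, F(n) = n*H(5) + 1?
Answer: 4998/25 ≈ 199.92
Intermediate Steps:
b = 16/5 (b = 4 - 1/5*4 = 4 - 4/5 = 16/5 ≈ 3.2000)
H(p) = 16/(5*p)
F(n) = 1 + 16*n/25 (F(n) = n*((16/5)/5) + 1 = n*((16/5)*(1/5)) + 1 = n*(16/25) + 1 = 16*n/25 + 1 = 1 + 16*n/25)
y(D) = 0 (y(D) = 0/D = 0)
A = 4998/25 (A = -42*(1 + (16/25)*(-9)) = -42*(1 - 144/25) = -42*(-119/25) = 4998/25 ≈ 199.92)
A + y(M(-6, 6)) = 4998/25 + 0 = 4998/25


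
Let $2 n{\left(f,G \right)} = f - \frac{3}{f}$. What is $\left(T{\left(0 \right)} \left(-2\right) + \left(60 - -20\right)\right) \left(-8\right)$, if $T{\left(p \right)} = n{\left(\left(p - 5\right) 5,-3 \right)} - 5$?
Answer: $- \frac{22976}{25} \approx -919.04$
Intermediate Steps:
$n{\left(f,G \right)} = \frac{f}{2} - \frac{3}{2 f}$ ($n{\left(f,G \right)} = \frac{f - \frac{3}{f}}{2} = \frac{f}{2} - \frac{3}{2 f}$)
$T{\left(p \right)} = -5 + \frac{-3 + \left(-25 + 5 p\right)^{2}}{2 \left(-25 + 5 p\right)}$ ($T{\left(p \right)} = \frac{-3 + \left(\left(p - 5\right) 5\right)^{2}}{2 \left(p - 5\right) 5} - 5 = \frac{-3 + \left(\left(-5 + p\right) 5\right)^{2}}{2 \left(-5 + p\right) 5} - 5 = \frac{-3 + \left(-25 + 5 p\right)^{2}}{2 \left(-25 + 5 p\right)} - 5 = -5 + \frac{-3 + \left(-25 + 5 p\right)^{2}}{2 \left(-25 + 5 p\right)}$)
$\left(T{\left(0 \right)} \left(-2\right) + \left(60 - -20\right)\right) \left(-8\right) = \left(\frac{872 - 0 + 25 \cdot 0^{2}}{10 \left(-5 + 0\right)} \left(-2\right) + \left(60 - -20\right)\right) \left(-8\right) = \left(\frac{872 + 0 + 25 \cdot 0}{10 \left(-5\right)} \left(-2\right) + \left(60 + 20\right)\right) \left(-8\right) = \left(\frac{1}{10} \left(- \frac{1}{5}\right) \left(872 + 0 + 0\right) \left(-2\right) + 80\right) \left(-8\right) = \left(\frac{1}{10} \left(- \frac{1}{5}\right) 872 \left(-2\right) + 80\right) \left(-8\right) = \left(\left(- \frac{436}{25}\right) \left(-2\right) + 80\right) \left(-8\right) = \left(\frac{872}{25} + 80\right) \left(-8\right) = \frac{2872}{25} \left(-8\right) = - \frac{22976}{25}$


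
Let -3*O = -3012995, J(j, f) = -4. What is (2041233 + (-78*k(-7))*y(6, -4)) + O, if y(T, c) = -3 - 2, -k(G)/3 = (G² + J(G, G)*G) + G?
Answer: 8890994/3 ≈ 2.9637e+6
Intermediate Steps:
O = 3012995/3 (O = -⅓*(-3012995) = 3012995/3 ≈ 1.0043e+6)
k(G) = -3*G² + 9*G (k(G) = -3*((G² - 4*G) + G) = -3*(G² - 3*G) = -3*G² + 9*G)
y(T, c) = -5
(2041233 + (-78*k(-7))*y(6, -4)) + O = (2041233 - 234*(-7)*(3 - 1*(-7))*(-5)) + 3012995/3 = (2041233 - 234*(-7)*(3 + 7)*(-5)) + 3012995/3 = (2041233 - 234*(-7)*10*(-5)) + 3012995/3 = (2041233 - 78*(-210)*(-5)) + 3012995/3 = (2041233 + 16380*(-5)) + 3012995/3 = (2041233 - 81900) + 3012995/3 = 1959333 + 3012995/3 = 8890994/3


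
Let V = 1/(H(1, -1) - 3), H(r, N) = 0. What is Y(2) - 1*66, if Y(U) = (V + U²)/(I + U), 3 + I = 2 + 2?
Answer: -583/9 ≈ -64.778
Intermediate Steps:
V = -⅓ (V = 1/(0 - 3) = 1/(-3) = -⅓ ≈ -0.33333)
I = 1 (I = -3 + (2 + 2) = -3 + 4 = 1)
Y(U) = (-⅓ + U²)/(1 + U)
Y(2) - 1*66 = (-⅓ + 2²)/(1 + 2) - 1*66 = (-⅓ + 4)/3 - 66 = (⅓)*(11/3) - 66 = 11/9 - 66 = -583/9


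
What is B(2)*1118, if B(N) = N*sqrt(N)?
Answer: 2236*sqrt(2) ≈ 3162.2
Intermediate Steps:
B(N) = N**(3/2)
B(2)*1118 = 2**(3/2)*1118 = (2*sqrt(2))*1118 = 2236*sqrt(2)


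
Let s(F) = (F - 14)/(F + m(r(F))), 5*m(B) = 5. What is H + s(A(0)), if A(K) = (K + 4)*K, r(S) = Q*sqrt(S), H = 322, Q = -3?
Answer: 308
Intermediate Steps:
r(S) = -3*sqrt(S)
A(K) = K*(4 + K) (A(K) = (4 + K)*K = K*(4 + K))
m(B) = 1 (m(B) = (1/5)*5 = 1)
s(F) = (-14 + F)/(1 + F) (s(F) = (F - 14)/(F + 1) = (-14 + F)/(1 + F))
H + s(A(0)) = 322 + (-14 + 0*(4 + 0))/(1 + 0*(4 + 0)) = 322 + (-14 + 0*4)/(1 + 0*4) = 322 + (-14 + 0)/(1 + 0) = 322 - 14/1 = 322 + 1*(-14) = 322 - 14 = 308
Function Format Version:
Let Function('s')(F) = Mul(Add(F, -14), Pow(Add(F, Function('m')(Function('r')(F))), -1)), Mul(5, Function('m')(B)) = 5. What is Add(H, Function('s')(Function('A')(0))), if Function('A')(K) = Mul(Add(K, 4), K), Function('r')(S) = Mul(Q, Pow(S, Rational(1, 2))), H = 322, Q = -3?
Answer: 308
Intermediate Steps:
Function('r')(S) = Mul(-3, Pow(S, Rational(1, 2)))
Function('A')(K) = Mul(K, Add(4, K)) (Function('A')(K) = Mul(Add(4, K), K) = Mul(K, Add(4, K)))
Function('m')(B) = 1 (Function('m')(B) = Mul(Rational(1, 5), 5) = 1)
Function('s')(F) = Mul(Pow(Add(1, F), -1), Add(-14, F)) (Function('s')(F) = Mul(Add(F, -14), Pow(Add(F, 1), -1)) = Mul(Add(-14, F), Pow(Add(1, F), -1)) = Mul(Pow(Add(1, F), -1), Add(-14, F)))
Add(H, Function('s')(Function('A')(0))) = Add(322, Mul(Pow(Add(1, Mul(0, Add(4, 0))), -1), Add(-14, Mul(0, Add(4, 0))))) = Add(322, Mul(Pow(Add(1, Mul(0, 4)), -1), Add(-14, Mul(0, 4)))) = Add(322, Mul(Pow(Add(1, 0), -1), Add(-14, 0))) = Add(322, Mul(Pow(1, -1), -14)) = Add(322, Mul(1, -14)) = Add(322, -14) = 308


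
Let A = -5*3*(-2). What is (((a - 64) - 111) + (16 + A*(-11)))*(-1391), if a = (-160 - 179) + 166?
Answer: 920842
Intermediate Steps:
A = 30 (A = -15*(-2) = 30)
a = -173 (a = -339 + 166 = -173)
(((a - 64) - 111) + (16 + A*(-11)))*(-1391) = (((-173 - 64) - 111) + (16 + 30*(-11)))*(-1391) = ((-237 - 111) + (16 - 330))*(-1391) = (-348 - 314)*(-1391) = -662*(-1391) = 920842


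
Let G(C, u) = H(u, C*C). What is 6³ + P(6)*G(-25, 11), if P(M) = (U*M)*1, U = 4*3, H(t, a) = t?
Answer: 1008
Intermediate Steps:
G(C, u) = u
U = 12
P(M) = 12*M (P(M) = (12*M)*1 = 12*M)
6³ + P(6)*G(-25, 11) = 6³ + (12*6)*11 = 216 + 72*11 = 216 + 792 = 1008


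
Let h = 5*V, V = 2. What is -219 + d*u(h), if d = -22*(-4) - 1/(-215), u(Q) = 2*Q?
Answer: 66267/43 ≈ 1541.1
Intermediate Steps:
h = 10 (h = 5*2 = 10)
d = 18921/215 (d = 88 - 1*(-1/215) = 88 + 1/215 = 18921/215 ≈ 88.005)
-219 + d*u(h) = -219 + 18921*(2*10)/215 = -219 + (18921/215)*20 = -219 + 75684/43 = 66267/43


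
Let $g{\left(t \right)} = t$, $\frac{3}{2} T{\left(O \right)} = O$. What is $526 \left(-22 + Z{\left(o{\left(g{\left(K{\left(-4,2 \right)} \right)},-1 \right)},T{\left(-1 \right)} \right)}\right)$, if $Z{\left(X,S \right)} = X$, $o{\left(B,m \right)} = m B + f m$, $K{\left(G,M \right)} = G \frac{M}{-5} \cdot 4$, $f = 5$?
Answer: $- \frac{87842}{5} \approx -17568.0$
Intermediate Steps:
$T{\left(O \right)} = \frac{2 O}{3}$
$K{\left(G,M \right)} = - \frac{4 G M}{5}$ ($K{\left(G,M \right)} = G M \left(- \frac{1}{5}\right) 4 = G \left(- \frac{M}{5}\right) 4 = - \frac{G M}{5} \cdot 4 = - \frac{4 G M}{5}$)
$o{\left(B,m \right)} = 5 m + B m$ ($o{\left(B,m \right)} = m B + 5 m = B m + 5 m = 5 m + B m$)
$526 \left(-22 + Z{\left(o{\left(g{\left(K{\left(-4,2 \right)} \right)},-1 \right)},T{\left(-1 \right)} \right)}\right) = 526 \left(-22 - \left(5 - \left(- \frac{16}{5}\right) 2\right)\right) = 526 \left(-22 - \left(5 + \frac{32}{5}\right)\right) = 526 \left(-22 - \frac{57}{5}\right) = 526 \left(- \frac{167}{5}\right) = - \frac{87842}{5}$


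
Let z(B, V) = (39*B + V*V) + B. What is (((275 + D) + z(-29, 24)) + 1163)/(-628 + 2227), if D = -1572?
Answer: -718/1599 ≈ -0.44903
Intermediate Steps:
z(B, V) = V² + 40*B (z(B, V) = (39*B + V²) + B = (V² + 39*B) + B = V² + 40*B)
(((275 + D) + z(-29, 24)) + 1163)/(-628 + 2227) = (((275 - 1572) + (24² + 40*(-29))) + 1163)/(-628 + 2227) = ((-1297 + (576 - 1160)) + 1163)/1599 = ((-1297 - 584) + 1163)*(1/1599) = (-1881 + 1163)*(1/1599) = -718*1/1599 = -718/1599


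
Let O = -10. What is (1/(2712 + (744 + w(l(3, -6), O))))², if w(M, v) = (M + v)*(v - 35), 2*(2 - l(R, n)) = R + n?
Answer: 4/56205009 ≈ 7.1168e-8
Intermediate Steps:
l(R, n) = 2 - R/2 - n/2 (l(R, n) = 2 - (R + n)/2 = 2 + (-R/2 - n/2) = 2 - R/2 - n/2)
w(M, v) = (-35 + v)*(M + v) (w(M, v) = (M + v)*(-35 + v) = (-35 + v)*(M + v))
(1/(2712 + (744 + w(l(3, -6), O))))² = (1/(2712 + (744 + ((-10)² - 35*(2 - ½*3 - ½*(-6)) - 35*(-10) + (2 - ½*3 - ½*(-6))*(-10)))))² = (1/(2712 + (744 + (100 - 35*(2 - 3/2 + 3) + 350 + (2 - 3/2 + 3)*(-10)))))² = (1/(2712 + (744 + (100 - 35*7/2 + 350 + (7/2)*(-10)))))² = (1/(2712 + (744 + (100 - 245/2 + 350 - 35))))² = (1/(2712 + (744 + 585/2)))² = (1/(2712 + 2073/2))² = (1/(7497/2))² = (2/7497)² = 4/56205009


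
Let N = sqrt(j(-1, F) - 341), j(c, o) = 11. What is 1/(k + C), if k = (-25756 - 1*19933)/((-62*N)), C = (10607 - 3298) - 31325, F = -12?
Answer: -30464776320/731644155585841 + 2832718*I*sqrt(330)/731644155585841 ≈ -4.1639e-5 + 7.0333e-8*I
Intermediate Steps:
C = -24016 (C = 7309 - 31325 = -24016)
N = I*sqrt(330) (N = sqrt(11 - 341) = sqrt(-330) = I*sqrt(330) ≈ 18.166*I)
k = -45689*I*sqrt(330)/20460 (k = (-25756 - 1*19933)/((-62*I*sqrt(330))) = (-25756 - 19933)/((-62*I*sqrt(330))) = -45689*I*sqrt(330)/20460 ≈ -40.566*I)
1/(k + C) = 1/(-45689*I*sqrt(330)/20460 - 24016) = 1/(-24016 - 45689*I*sqrt(330)/20460)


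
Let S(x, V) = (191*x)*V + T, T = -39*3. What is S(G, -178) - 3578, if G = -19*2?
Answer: 1288229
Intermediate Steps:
T = -117
G = -38
S(x, V) = -117 + 191*V*x (S(x, V) = (191*x)*V - 117 = 191*V*x - 117 = -117 + 191*V*x)
S(G, -178) - 3578 = (-117 + 191*(-178)*(-38)) - 3578 = (-117 + 1291924) - 3578 = 1291807 - 3578 = 1288229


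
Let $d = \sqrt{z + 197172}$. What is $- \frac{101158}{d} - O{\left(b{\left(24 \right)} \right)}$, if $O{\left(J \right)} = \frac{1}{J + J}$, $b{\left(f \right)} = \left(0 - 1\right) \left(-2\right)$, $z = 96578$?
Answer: $- \frac{1}{4} - \frac{50579 \sqrt{470}}{5875} \approx -186.89$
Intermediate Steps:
$b{\left(f \right)} = 2$ ($b{\left(f \right)} = \left(-1\right) \left(-2\right) = 2$)
$O{\left(J \right)} = \frac{1}{2 J}$
$d = 25 \sqrt{470}$ ($d = \sqrt{96578 + 197172} = \sqrt{293750} = 25 \sqrt{470} \approx 541.99$)
$- \frac{101158}{d} - O{\left(b{\left(24 \right)} \right)} = - \frac{101158}{25 \sqrt{470}} - \frac{1}{2 \cdot 2} = - 101158 \frac{\sqrt{470}}{11750} - \frac{1}{2} \cdot \frac{1}{2} = - \frac{50579 \sqrt{470}}{5875} - \frac{1}{4} = - \frac{1}{4} - \frac{50579 \sqrt{470}}{5875}$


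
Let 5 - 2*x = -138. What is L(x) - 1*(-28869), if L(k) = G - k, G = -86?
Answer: 57423/2 ≈ 28712.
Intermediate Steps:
x = 143/2 (x = 5/2 - 1/2*(-138) = 5/2 + 69 = 143/2 ≈ 71.500)
L(k) = -86 - k
L(x) - 1*(-28869) = (-86 - 1*143/2) - 1*(-28869) = (-86 - 143/2) + 28869 = -315/2 + 28869 = 57423/2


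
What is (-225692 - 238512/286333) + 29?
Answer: -64615002291/286333 ≈ -2.2566e+5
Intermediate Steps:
(-225692 - 238512/286333) + 29 = -64623305948/286333 + 29 = -64615002291/286333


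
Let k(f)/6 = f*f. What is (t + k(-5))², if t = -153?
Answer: 9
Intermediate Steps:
k(f) = 6*f² (k(f) = 6*(f*f) = 6*f²)
(t + k(-5))² = (-153 + 6*(-5)²)² = (-153 + 6*25)² = (-153 + 150)² = (-3)² = 9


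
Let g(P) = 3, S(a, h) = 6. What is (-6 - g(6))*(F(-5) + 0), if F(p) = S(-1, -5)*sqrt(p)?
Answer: -54*I*sqrt(5) ≈ -120.75*I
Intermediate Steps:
F(p) = 6*sqrt(p)
(-6 - g(6))*(F(-5) + 0) = (-6 - 1*3)*(6*sqrt(-5) + 0) = (-6 - 3)*(6*(I*sqrt(5)) + 0) = -9*(6*I*sqrt(5) + 0) = -54*I*sqrt(5)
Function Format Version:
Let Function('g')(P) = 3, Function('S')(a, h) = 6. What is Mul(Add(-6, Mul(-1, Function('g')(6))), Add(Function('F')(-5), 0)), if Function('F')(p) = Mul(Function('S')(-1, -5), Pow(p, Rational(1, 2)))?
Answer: Mul(-54, I, Pow(5, Rational(1, 2))) ≈ Mul(-120.75, I)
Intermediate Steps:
Function('F')(p) = Mul(6, Pow(p, Rational(1, 2)))
Mul(Add(-6, Mul(-1, Function('g')(6))), Add(Function('F')(-5), 0)) = Mul(Add(-6, Mul(-1, 3)), Add(Mul(6, Pow(-5, Rational(1, 2))), 0)) = Mul(Add(-6, -3), Add(Mul(6, Mul(I, Pow(5, Rational(1, 2)))), 0)) = Mul(-9, Add(Mul(6, I, Pow(5, Rational(1, 2))), 0)) = Mul(-9, Mul(6, I, Pow(5, Rational(1, 2)))) = Mul(-54, I, Pow(5, Rational(1, 2)))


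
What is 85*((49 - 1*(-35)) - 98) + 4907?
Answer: 3717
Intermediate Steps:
85*((49 - 1*(-35)) - 98) + 4907 = 85*((49 + 35) - 98) + 4907 = 85*(84 - 98) + 4907 = 85*(-14) + 4907 = -1190 + 4907 = 3717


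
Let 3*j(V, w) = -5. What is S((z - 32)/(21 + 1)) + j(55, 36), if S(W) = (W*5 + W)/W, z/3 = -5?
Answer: 13/3 ≈ 4.3333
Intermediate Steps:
z = -15 (z = 3*(-5) = -15)
j(V, w) = -5/3 (j(V, w) = (⅓)*(-5) = -5/3)
S(W) = 6 (S(W) = (5*W + W)/W = (6*W)/W = 6)
S((z - 32)/(21 + 1)) + j(55, 36) = 6 - 5/3 = 13/3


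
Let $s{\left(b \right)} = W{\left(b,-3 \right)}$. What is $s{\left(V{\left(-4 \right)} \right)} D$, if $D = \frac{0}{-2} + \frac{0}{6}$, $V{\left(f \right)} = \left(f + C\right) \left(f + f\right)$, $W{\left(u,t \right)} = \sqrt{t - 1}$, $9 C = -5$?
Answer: $0$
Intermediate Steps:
$C = - \frac{5}{9}$ ($C = \frac{1}{9} \left(-5\right) = - \frac{5}{9} \approx -0.55556$)
$W{\left(u,t \right)} = \sqrt{-1 + t}$
$V{\left(f \right)} = 2 f \left(- \frac{5}{9} + f\right)$ ($V{\left(f \right)} = \left(f - \frac{5}{9}\right) \left(f + f\right) = \left(- \frac{5}{9} + f\right) 2 f = 2 f \left(- \frac{5}{9} + f\right)$)
$s{\left(b \right)} = 2 i$ ($s{\left(b \right)} = \sqrt{-1 - 3} = \sqrt{-4} = 2 i$)
$D = 0$ ($D = 0 \left(- \frac{1}{2}\right) + 0 \cdot \frac{1}{6} = 0 + 0 = 0$)
$s{\left(V{\left(-4 \right)} \right)} D = 2 i 0 = 0$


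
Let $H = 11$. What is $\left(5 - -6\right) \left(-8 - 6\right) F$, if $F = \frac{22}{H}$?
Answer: $-308$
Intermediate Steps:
$F = 2$ ($F = \frac{22}{11} = 22 \cdot \frac{1}{11} = 2$)
$\left(5 - -6\right) \left(-8 - 6\right) F = \left(5 - -6\right) \left(-8 - 6\right) 2 = \left(5 + 6\right) \left(-14\right) 2 = 11 \left(-14\right) 2 = \left(-154\right) 2 = -308$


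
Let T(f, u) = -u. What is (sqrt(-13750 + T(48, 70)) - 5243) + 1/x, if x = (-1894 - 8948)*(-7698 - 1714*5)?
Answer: -924748050407/176377656 + 2*I*sqrt(3455) ≈ -5243.0 + 117.56*I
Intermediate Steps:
x = 176377656 (x = -10842*(-7698 - 8570) = -10842*(-16268) = 176377656)
(sqrt(-13750 + T(48, 70)) - 5243) + 1/x = (sqrt(-13750 - 1*70) - 5243) + 1/176377656 = (sqrt(-13750 - 70) - 5243) + 1/176377656 = (sqrt(-13820) - 5243) + 1/176377656 = (2*I*sqrt(3455) - 5243) + 1/176377656 = (-5243 + 2*I*sqrt(3455)) + 1/176377656 = -924748050407/176377656 + 2*I*sqrt(3455)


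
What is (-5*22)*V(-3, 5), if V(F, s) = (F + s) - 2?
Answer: 0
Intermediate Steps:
V(F, s) = -2 + F + s
(-5*22)*V(-3, 5) = (-5*22)*(-2 - 3 + 5) = -110*0 = 0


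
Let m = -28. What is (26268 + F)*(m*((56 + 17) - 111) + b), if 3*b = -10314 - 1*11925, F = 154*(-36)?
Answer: -131576676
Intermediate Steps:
F = -5544
b = -7413 (b = (-10314 - 1*11925)/3 = (-10314 - 11925)/3 = (⅓)*(-22239) = -7413)
(26268 + F)*(m*((56 + 17) - 111) + b) = (26268 - 5544)*(-28*((56 + 17) - 111) - 7413) = 20724*(-28*(73 - 111) - 7413) = 20724*(-28*(-38) - 7413) = 20724*(1064 - 7413) = 20724*(-6349) = -131576676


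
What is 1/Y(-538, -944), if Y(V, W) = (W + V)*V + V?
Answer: 1/796778 ≈ 1.2551e-6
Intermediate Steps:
Y(V, W) = V + V*(V + W) (Y(V, W) = (V + W)*V + V = V*(V + W) + V = V + V*(V + W))
1/Y(-538, -944) = 1/(-538*(1 - 538 - 944)) = 1/(-538*(-1481)) = 1/796778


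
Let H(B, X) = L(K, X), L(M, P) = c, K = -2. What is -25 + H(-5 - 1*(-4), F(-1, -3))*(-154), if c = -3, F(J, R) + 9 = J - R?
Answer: 437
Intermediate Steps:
F(J, R) = -9 + J - R (F(J, R) = -9 + (J - R) = -9 + J - R)
L(M, P) = -3
H(B, X) = -3
-25 + H(-5 - 1*(-4), F(-1, -3))*(-154) = -25 - 3*(-154) = -25 + 462 = 437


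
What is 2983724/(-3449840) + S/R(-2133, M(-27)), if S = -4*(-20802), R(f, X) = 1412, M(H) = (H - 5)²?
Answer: 17677579277/304448380 ≈ 58.064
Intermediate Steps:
M(H) = (-5 + H)²
S = 83208
2983724/(-3449840) + S/R(-2133, M(-27)) = 2983724/(-3449840) + 83208/1412 = 2983724*(-1/3449840) + 83208*(1/1412) = -745931/862460 + 20802/353 = 17677579277/304448380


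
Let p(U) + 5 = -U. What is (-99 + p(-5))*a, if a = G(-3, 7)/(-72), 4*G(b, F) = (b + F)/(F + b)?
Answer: 11/32 ≈ 0.34375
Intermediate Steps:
p(U) = -5 - U
G(b, F) = 1/4 (G(b, F) = ((b + F)/(F + b))/4 = ((F + b)/(F + b))/4 = (1/4)*1 = 1/4)
a = -1/288 (a = (1/4)/(-72) = (1/4)*(-1/72) = -1/288 ≈ -0.0034722)
(-99 + p(-5))*a = (-99 + (-5 - 1*(-5)))*(-1/288) = (-99 + (-5 + 5))*(-1/288) = (-99 + 0)*(-1/288) = -99*(-1/288) = 11/32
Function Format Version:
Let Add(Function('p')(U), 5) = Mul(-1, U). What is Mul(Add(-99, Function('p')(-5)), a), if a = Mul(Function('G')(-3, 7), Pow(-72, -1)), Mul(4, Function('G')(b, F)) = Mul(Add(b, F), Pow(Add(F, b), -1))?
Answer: Rational(11, 32) ≈ 0.34375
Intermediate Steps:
Function('p')(U) = Add(-5, Mul(-1, U))
Function('G')(b, F) = Rational(1, 4) (Function('G')(b, F) = Mul(Rational(1, 4), Mul(Add(b, F), Pow(Add(F, b), -1))) = Mul(Rational(1, 4), Mul(Add(F, b), Pow(Add(F, b), -1))) = Mul(Rational(1, 4), 1) = Rational(1, 4))
a = Rational(-1, 288) (a = Mul(Rational(1, 4), Pow(-72, -1)) = Mul(Rational(1, 4), Rational(-1, 72)) = Rational(-1, 288) ≈ -0.0034722)
Mul(Add(-99, Function('p')(-5)), a) = Mul(Add(-99, Add(-5, Mul(-1, -5))), Rational(-1, 288)) = Mul(Add(-99, Add(-5, 5)), Rational(-1, 288)) = Mul(Add(-99, 0), Rational(-1, 288)) = Mul(-99, Rational(-1, 288)) = Rational(11, 32)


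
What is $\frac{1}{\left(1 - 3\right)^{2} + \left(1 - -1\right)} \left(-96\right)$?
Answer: $-16$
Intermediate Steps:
$\frac{1}{\left(1 - 3\right)^{2} + \left(1 - -1\right)} \left(-96\right) = \frac{1}{\left(-2\right)^{2} + \left(1 + 1\right)} \left(-96\right) = \frac{1}{4 + 2} \left(-96\right) = \frac{1}{6} \left(-96\right) = -16$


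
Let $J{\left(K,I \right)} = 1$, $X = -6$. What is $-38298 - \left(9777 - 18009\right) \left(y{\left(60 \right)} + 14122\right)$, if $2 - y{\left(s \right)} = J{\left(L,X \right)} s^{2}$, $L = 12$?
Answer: $86595270$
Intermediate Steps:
$y{\left(s \right)} = 2 - s^{2}$ ($y{\left(s \right)} = 2 - 1 s^{2} = 2 - s^{2}$)
$-38298 - \left(9777 - 18009\right) \left(y{\left(60 \right)} + 14122\right) = -38298 - \left(9777 - 18009\right) \left(\left(2 - 60^{2}\right) + 14122\right) = -38298 - - 8232 \left(\left(2 - 3600\right) + 14122\right) = -38298 - - 8232 \left(-3598 + 14122\right) = -38298 - \left(-8232\right) 10524 = -38298 - -86633568 = -38298 + 86633568 = 86595270$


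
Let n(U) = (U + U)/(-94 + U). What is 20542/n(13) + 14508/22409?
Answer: -18643001355/291317 ≈ -63996.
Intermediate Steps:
n(U) = 2*U/(-94 + U) (n(U) = (2*U)/(-94 + U) = 2*U/(-94 + U))
20542/n(13) + 14508/22409 = 20542/((2*13/(-94 + 13))) + 14508/22409 = 20542/((2*13/(-81))) + 14508*(1/22409) = 20542/((2*13*(-1/81))) + 14508/22409 = 20542/(-26/81) + 14508/22409 = 20542*(-81/26) + 14508/22409 = -831951/13 + 14508/22409 = -18643001355/291317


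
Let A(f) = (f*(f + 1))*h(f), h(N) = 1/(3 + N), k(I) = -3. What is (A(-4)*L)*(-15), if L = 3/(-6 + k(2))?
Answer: -60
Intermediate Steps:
A(f) = f*(1 + f)/(3 + f) (A(f) = (f*(f + 1))/(3 + f) = (f*(1 + f))/(3 + f) = f*(1 + f)/(3 + f))
L = -⅓ (L = 3/(-6 - 3) = 3/(-9) = 3*(-⅑) = -⅓ ≈ -0.33333)
(A(-4)*L)*(-15) = (-4*(1 - 4)/(3 - 4)*(-⅓))*(-15) = (-4*(-3)/(-1)*(-⅓))*(-15) = (-4*(-1)*(-3)*(-⅓))*(-15) = -12*(-⅓)*(-15) = 4*(-15) = -60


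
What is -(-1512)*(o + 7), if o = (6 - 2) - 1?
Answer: 15120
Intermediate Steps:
o = 3 (o = 4 - 1 = 3)
-(-1512)*(o + 7) = -(-1512)*(3 + 7) = -(-1512)*10 = -252*(-60) = 15120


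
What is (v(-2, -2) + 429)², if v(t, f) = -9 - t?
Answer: 178084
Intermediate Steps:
(v(-2, -2) + 429)² = ((-9 - 1*(-2)) + 429)² = ((-9 + 2) + 429)² = (-7 + 429)² = 422² = 178084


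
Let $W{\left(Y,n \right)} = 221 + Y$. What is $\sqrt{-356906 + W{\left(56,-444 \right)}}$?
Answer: $i \sqrt{356629} \approx 597.18 i$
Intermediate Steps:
$\sqrt{-356906 + W{\left(56,-444 \right)}} = \sqrt{-356906 + \left(221 + 56\right)} = \sqrt{-356906 + 277} = \sqrt{-356629} = i \sqrt{356629}$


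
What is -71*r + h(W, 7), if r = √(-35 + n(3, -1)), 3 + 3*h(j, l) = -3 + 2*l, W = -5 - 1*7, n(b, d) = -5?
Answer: 8/3 - 142*I*√10 ≈ 2.6667 - 449.04*I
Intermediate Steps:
W = -12 (W = -5 - 7 = -12)
h(j, l) = -2 + 2*l/3 (h(j, l) = -1 + (-3 + 2*l)/3 = -1 + (-1 + 2*l/3) = -2 + 2*l/3)
r = 2*I*√10 (r = √(-35 - 5) = √(-40) = 2*I*√10 ≈ 6.3246*I)
-71*r + h(W, 7) = -142*I*√10 + (-2 + (⅔)*7) = -142*I*√10 + (-2 + 14/3) = -142*I*√10 + 8/3 = 8/3 - 142*I*√10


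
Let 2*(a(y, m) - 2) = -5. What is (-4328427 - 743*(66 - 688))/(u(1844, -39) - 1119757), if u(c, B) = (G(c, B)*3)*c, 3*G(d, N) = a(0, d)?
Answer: 3866281/1120679 ≈ 3.4499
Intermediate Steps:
a(y, m) = -½ (a(y, m) = 2 + (½)*(-5) = 2 - 5/2 = -½)
G(d, N) = -⅙ (G(d, N) = (⅓)*(-½) = -⅙)
u(c, B) = -c/2 (u(c, B) = (-⅙*3)*c = -c/2)
(-4328427 - 743*(66 - 688))/(u(1844, -39) - 1119757) = (-4328427 - 743*(66 - 688))/(-½*1844 - 1119757) = (-4328427 - 743*(-622))/(-922 - 1119757) = (-4328427 + 462146)/(-1120679) = -3866281*(-1/1120679) = 3866281/1120679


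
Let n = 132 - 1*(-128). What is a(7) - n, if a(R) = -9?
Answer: -269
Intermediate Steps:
n = 260 (n = 132 + 128 = 260)
a(7) - n = -9 - 1*260 = -9 - 260 = -269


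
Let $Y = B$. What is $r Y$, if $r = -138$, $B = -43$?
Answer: $5934$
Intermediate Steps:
$Y = -43$
$r Y = \left(-138\right) \left(-43\right) = 5934$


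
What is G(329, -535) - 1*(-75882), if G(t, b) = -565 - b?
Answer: 75852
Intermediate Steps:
G(329, -535) - 1*(-75882) = (-565 - 1*(-535)) - 1*(-75882) = (-565 + 535) + 75882 = -30 + 75882 = 75852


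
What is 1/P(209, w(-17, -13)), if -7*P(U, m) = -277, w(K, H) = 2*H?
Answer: 7/277 ≈ 0.025271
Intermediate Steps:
P(U, m) = 277/7 (P(U, m) = -1/7*(-277) = 277/7)
1/P(209, w(-17, -13)) = 1/(277/7) = 7/277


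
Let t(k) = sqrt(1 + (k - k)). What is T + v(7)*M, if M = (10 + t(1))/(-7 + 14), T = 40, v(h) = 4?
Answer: 324/7 ≈ 46.286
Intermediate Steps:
t(k) = 1 (t(k) = sqrt(1 + 0) = sqrt(1) = 1)
M = 11/7 (M = (10 + 1)/(-7 + 14) = 11/7 ≈ 1.5714)
T + v(7)*M = 40 + 4*(11/7) = 40 + 44/7 = 324/7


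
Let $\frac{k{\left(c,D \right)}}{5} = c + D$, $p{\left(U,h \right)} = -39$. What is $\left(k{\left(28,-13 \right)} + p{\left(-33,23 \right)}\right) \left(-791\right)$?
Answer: $-28476$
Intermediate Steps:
$k{\left(c,D \right)} = 5 D + 5 c$ ($k{\left(c,D \right)} = 5 \left(c + D\right) = 5 \left(D + c\right) = 5 D + 5 c$)
$\left(k{\left(28,-13 \right)} + p{\left(-33,23 \right)}\right) \left(-791\right) = \left(\left(5 \left(-13\right) + 5 \cdot 28\right) - 39\right) \left(-791\right) = \left(\left(-65 + 140\right) - 39\right) \left(-791\right) = \left(75 - 39\right) \left(-791\right) = 36 \left(-791\right) = -28476$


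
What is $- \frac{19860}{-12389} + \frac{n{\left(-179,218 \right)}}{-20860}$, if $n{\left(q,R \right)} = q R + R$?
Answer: $\frac{223755589}{64608635} \approx 3.4632$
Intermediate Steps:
$n{\left(q,R \right)} = R + R q$ ($n{\left(q,R \right)} = R q + R = R + R q$)
$- \frac{19860}{-12389} + \frac{n{\left(-179,218 \right)}}{-20860} = - \frac{19860}{-12389} + \frac{218 \left(1 - 179\right)}{-20860} = \left(-19860\right) \left(- \frac{1}{12389}\right) + 218 \left(-178\right) \left(- \frac{1}{20860}\right) = \frac{19860}{12389} - - \frac{9701}{5215} = \frac{19860}{12389} + \frac{9701}{5215} = \frac{223755589}{64608635}$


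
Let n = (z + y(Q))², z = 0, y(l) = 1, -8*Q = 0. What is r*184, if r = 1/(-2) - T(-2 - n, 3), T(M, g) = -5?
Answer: 828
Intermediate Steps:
Q = 0 (Q = -⅛*0 = 0)
n = 1 (n = (0 + 1)² = 1² = 1)
r = 9/2 (r = 1/(-2) - 1*(-5) = -½ + 5 = 9/2 ≈ 4.5000)
r*184 = (9/2)*184 = 828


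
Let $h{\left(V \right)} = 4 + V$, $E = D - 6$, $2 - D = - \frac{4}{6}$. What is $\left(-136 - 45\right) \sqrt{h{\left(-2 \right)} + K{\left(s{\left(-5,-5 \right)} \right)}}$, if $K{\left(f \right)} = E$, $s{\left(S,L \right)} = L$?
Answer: $- \frac{362 i \sqrt{3}}{3} \approx - 209.0 i$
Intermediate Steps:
$D = \frac{8}{3}$ ($D = 2 - - \frac{4}{6} = 2 - \left(-4\right) \frac{1}{6} = 2 - - \frac{2}{3} = 2 + \frac{2}{3} = \frac{8}{3} \approx 2.6667$)
$E = - \frac{10}{3}$ ($E = \frac{8}{3} - 6 = - \frac{10}{3} \approx -3.3333$)
$K{\left(f \right)} = - \frac{10}{3}$
$\left(-136 - 45\right) \sqrt{h{\left(-2 \right)} + K{\left(s{\left(-5,-5 \right)} \right)}} = \left(-136 - 45\right) \sqrt{\left(4 - 2\right) - \frac{10}{3}} = - 181 \sqrt{2 - \frac{10}{3}} = - 181 \sqrt{- \frac{4}{3}} = - 181 \frac{2 i \sqrt{3}}{3} = - \frac{362 i \sqrt{3}}{3}$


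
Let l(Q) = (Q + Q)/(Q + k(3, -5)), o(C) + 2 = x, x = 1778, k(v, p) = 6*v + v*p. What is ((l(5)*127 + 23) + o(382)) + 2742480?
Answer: 10977751/4 ≈ 2.7444e+6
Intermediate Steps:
k(v, p) = 6*v + p*v
o(C) = 1776 (o(C) = -2 + 1778 = 1776)
l(Q) = 2*Q/(3 + Q) (l(Q) = (Q + Q)/(Q + 3*(6 - 5)) = (2*Q)/(Q + 3*1) = (2*Q)/(Q + 3) = (2*Q)/(3 + Q) = 2*Q/(3 + Q))
((l(5)*127 + 23) + o(382)) + 2742480 = (((2*5/(3 + 5))*127 + 23) + 1776) + 2742480 = (((2*5/8)*127 + 23) + 1776) + 2742480 = (((2*5*(⅛))*127 + 23) + 1776) + 2742480 = (((5/4)*127 + 23) + 1776) + 2742480 = ((635/4 + 23) + 1776) + 2742480 = (727/4 + 1776) + 2742480 = 7831/4 + 2742480 = 10977751/4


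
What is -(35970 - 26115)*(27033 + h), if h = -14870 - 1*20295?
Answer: 80140860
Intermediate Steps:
h = -35165 (h = -14870 - 20295 = -35165)
-(35970 - 26115)*(27033 + h) = -(35970 - 26115)*(27033 - 35165) = -9855*(-8132) = -1*(-80140860) = 80140860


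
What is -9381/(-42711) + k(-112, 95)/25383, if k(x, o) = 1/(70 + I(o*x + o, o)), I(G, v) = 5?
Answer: 5952962312/27103332825 ≈ 0.21964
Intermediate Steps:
k(x, o) = 1/75 (k(x, o) = 1/(70 + 5) = 1/75)
-9381/(-42711) + k(-112, 95)/25383 = -9381/(-42711) + (1/75)/25383 = -9381*(-1/42711) + (1/75)*(1/25383) = 3127/14237 + 1/1903725 = 5952962312/27103332825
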